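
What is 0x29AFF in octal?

0o515377

Expand each hex digit to 4 bits: 2=0010 9=1001 A=1010 F=1111 F=1111.
Group the bits in threes: 101 001 101 011 111 111 → 515377.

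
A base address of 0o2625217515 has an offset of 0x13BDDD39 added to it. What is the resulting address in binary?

0b101010000100101111110010000110

0o2625217515 = 0b10110010101010001111101001101 in binary.
0x13BDDD39 = 0b10011101111011101110100111001 in binary.
Add column by column in base 2, right to left:
  1+1 = 0 carry 1
  0+0+1 = 1
  1+0 = 1
  1+1 = 0 carry 1
  0+1+1 = 0 carry 1
  0+1+1 = 0 carry 1
  1+0+1 = 0 carry 1
  0+0+1 = 1
  1+1 = 0 carry 1
  1+0+1 = 0 carry 1
  1+1+1 = 1 carry 1
  1+1+1 = 1 carry 1
  1+1+1 = 1 carry 1
  0+0+1 = 1
  0+1 = 1
  0+1 = 1
  1+1 = 0 carry 1
  0+0+1 = 1
  1+1 = 0 carry 1
  0+1+1 = 0 carry 1
  1+1+1 = 1 carry 1
  0+1+1 = 0 carry 1
  1+0+1 = 0 carry 1
  0+1+1 = 0 carry 1
  0+1+1 = 0 carry 1
  1+1+1 = 1 carry 1
  1+0+1 = 0 carry 1
  0+0+1 = 1
  1+1 = 0 carry 1
  final carry 1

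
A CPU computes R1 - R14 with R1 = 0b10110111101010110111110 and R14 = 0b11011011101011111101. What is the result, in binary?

Subtract column by column in base 2:
  0-1 → 1 (borrow)
  1-0-1 → 0
  1-1 → 0
  1-1 → 0
  1-1 → 0
  1-1 → 0
  0-1 → 1 (borrow)
  1-1-1 → 1 (borrow)
  1-0-1 → 0
  0-1 → 1 (borrow)
  1-0-1 → 0
  0-1 → 1 (borrow)
  1-1-1 → 1 (borrow)
  0-1-1 → 0 (borrow)
  1-0-1 → 0
  1-1 → 0
  1-1 → 0
  1-0 → 1
  0-1 → 1 (borrow)
  1-1-1 → 1 (borrow)
  1-0-1 → 0
  0-0 → 0
  1-0 → 1

0b10011100001101011000001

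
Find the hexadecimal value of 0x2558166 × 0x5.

0xbab86fe

Multiply each base-16 digit by 5, carrying:
  6×5 = 30 → write e carry 1
  6×5+1 = 31 → write f carry 1
  1×5+1 = 6 → write 6
  8×5 = 40 → write 8 carry 2
  5×5+2 = 27 → write b carry 1
  5×5+1 = 26 → write a carry 1
  2×5+1 = 11 → write b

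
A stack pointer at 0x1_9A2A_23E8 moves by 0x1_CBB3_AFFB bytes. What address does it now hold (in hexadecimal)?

0x365DDD3E3

Add column by column in base 16, right to left:
  8+B = 3 carry 1
  E+F+1 = E carry 1
  3+F+1 = 3 carry 1
  2+A+1 = D
  A+3 = D
  2+B = D
  A+B = 5 carry 1
  9+C+1 = 6 carry 1
  1+1+1 = 3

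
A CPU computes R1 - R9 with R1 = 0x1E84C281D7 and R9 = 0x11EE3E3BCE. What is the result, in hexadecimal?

Subtract column by column in base 16:
  7-E → 9 (borrow)
  D-C-1 → 0
  1-B → 6 (borrow)
  8-3-1 → 4
  2-E → 4 (borrow)
  C-3-1 → 8
  4-E → 6 (borrow)
  8-E-1 → 9 (borrow)
  E-1-1 → C
  1-1 → 0

0xC96844609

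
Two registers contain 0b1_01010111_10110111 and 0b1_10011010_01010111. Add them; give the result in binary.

Add column by column in base 2, right to left:
  1+1 = 0 carry 1
  1+1+1 = 1 carry 1
  1+1+1 = 1 carry 1
  0+0+1 = 1
  1+1 = 0 carry 1
  1+0+1 = 0 carry 1
  0+1+1 = 0 carry 1
  1+0+1 = 0 carry 1
  1+0+1 = 0 carry 1
  1+1+1 = 1 carry 1
  1+0+1 = 0 carry 1
  0+1+1 = 0 carry 1
  1+1+1 = 1 carry 1
  0+0+1 = 1
  1+0 = 1
  0+1 = 1
  1+1 = 0 carry 1
  final carry 1

0b101111001000001110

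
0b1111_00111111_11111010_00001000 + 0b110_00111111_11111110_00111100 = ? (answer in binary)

Add column by column in base 2, right to left:
  0+0 = 0
  0+0 = 0
  0+1 = 1
  1+1 = 0 carry 1
  0+1+1 = 0 carry 1
  0+1+1 = 0 carry 1
  0+0+1 = 1
  0+0 = 0
  0+0 = 0
  1+1 = 0 carry 1
  0+1+1 = 0 carry 1
  1+1+1 = 1 carry 1
  1+1+1 = 1 carry 1
  1+1+1 = 1 carry 1
  1+1+1 = 1 carry 1
  1+1+1 = 1 carry 1
  1+1+1 = 1 carry 1
  1+1+1 = 1 carry 1
  1+1+1 = 1 carry 1
  1+1+1 = 1 carry 1
  1+1+1 = 1 carry 1
  1+1+1 = 1 carry 1
  0+0+1 = 1
  0+0 = 0
  1+0 = 1
  1+1 = 0 carry 1
  1+1+1 = 1 carry 1
  1+0+1 = 0 carry 1
  final carry 1

0b10101011111111111100001000100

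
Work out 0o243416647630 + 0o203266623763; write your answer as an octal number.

Add column by column in base 8, right to left:
  0+3 = 3
  3+6 = 1 carry 1
  6+7+1 = 6 carry 1
  7+3+1 = 3 carry 1
  4+2+1 = 7
  6+6 = 4 carry 1
  6+6+1 = 5 carry 1
  1+6+1 = 0 carry 1
  4+2+1 = 7
  3+3 = 6
  4+0 = 4
  2+2 = 4

0o446705473613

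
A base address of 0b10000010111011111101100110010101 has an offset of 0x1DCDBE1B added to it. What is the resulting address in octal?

0b10000010111011111101100110010101 = 0o20273754625 in octal.
0x1DCDBE1B = 0o3563337033 in octal.
Add column by column in base 8, right to left:
  5+3 = 0 carry 1
  2+3+1 = 6
  6+0 = 6
  4+7 = 3 carry 1
  5+3+1 = 1 carry 1
  7+3+1 = 3 carry 1
  3+3+1 = 7
  7+6 = 5 carry 1
  2+5+1 = 0 carry 1
  0+3+1 = 4
  2+0 = 2

0o24057313660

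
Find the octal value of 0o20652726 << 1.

1 bits is not a whole number of base-8 digits; in binary: 10000110101010111010110 << 1 = 100001101010101110101100.

0o41525654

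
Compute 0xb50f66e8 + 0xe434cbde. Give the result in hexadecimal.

0x1994432c6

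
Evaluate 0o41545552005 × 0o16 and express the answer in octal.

Multiply each base-8 digit by 14, carrying:
  5×14 = 70 → write 6 carry 8
  0×14+8 = 8 → write 0 carry 1
  0×14+1 = 1 → write 1
  2×14 = 28 → write 4 carry 3
  5×14+3 = 73 → write 1 carry 9
  5×14+9 = 79 → write 7 carry 9
  5×14+9 = 79 → write 7 carry 9
  4×14+9 = 65 → write 1 carry 8
  5×14+8 = 78 → write 6 carry 9
  1×14+9 = 23 → write 7 carry 2
  4×14+2 = 58 → write 2 carry 7
  remaining carry: 7

0o727617714106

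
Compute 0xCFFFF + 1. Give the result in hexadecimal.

0xD0000

The trailing 4 digits are F (max in base 16), so adding 1 cascades: they roll to 0 and the next digit up increments.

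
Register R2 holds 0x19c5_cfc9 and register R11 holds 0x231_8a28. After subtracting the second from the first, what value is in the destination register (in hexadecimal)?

Subtract column by column in base 16:
  9-8 → 1
  c-2 → a
  f-a → 5
  c-8 → 4
  5-1 → 4
  c-3 → 9
  9-2 → 7
  1-0 → 1

0x179445a1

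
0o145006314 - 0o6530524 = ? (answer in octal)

0o136255570

Subtract column by column in base 8:
  4-4 → 0
  1-2 → 7 (borrow)
  3-5-1 → 5 (borrow)
  6-0-1 → 5
  0-3 → 5 (borrow)
  0-5-1 → 2 (borrow)
  5-6-1 → 6 (borrow)
  4-0-1 → 3
  1-0 → 1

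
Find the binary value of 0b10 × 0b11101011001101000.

Multiply each base-2 digit by 2, carrying:
  0×2 = 0 → write 0
  0×2 = 0 → write 0
  0×2 = 0 → write 0
  1×2 = 2 → write 0 carry 1
  0×2+1 = 1 → write 1
  1×2 = 2 → write 0 carry 1
  1×2+1 = 3 → write 1 carry 1
  0×2+1 = 1 → write 1
  0×2 = 0 → write 0
  1×2 = 2 → write 0 carry 1
  1×2+1 = 3 → write 1 carry 1
  0×2+1 = 1 → write 1
  1×2 = 2 → write 0 carry 1
  0×2+1 = 1 → write 1
  1×2 = 2 → write 0 carry 1
  1×2+1 = 3 → write 1 carry 1
  1×2+1 = 3 → write 1 carry 1
  remaining carry: 1

0b111010110011010000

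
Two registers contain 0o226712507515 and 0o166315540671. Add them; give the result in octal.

0o415230250406

Add column by column in base 8, right to left:
  5+1 = 6
  1+7 = 0 carry 1
  5+6+1 = 4 carry 1
  7+0+1 = 0 carry 1
  0+4+1 = 5
  5+5 = 2 carry 1
  2+5+1 = 0 carry 1
  1+1+1 = 3
  7+3 = 2 carry 1
  6+6+1 = 5 carry 1
  2+6+1 = 1 carry 1
  2+1+1 = 4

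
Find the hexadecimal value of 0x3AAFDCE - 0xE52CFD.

0x2C5D0D1

Subtract column by column in base 16:
  E-D → 1
  C-F → D (borrow)
  D-C-1 → 0
  F-2 → D
  A-5 → 5
  A-E → C (borrow)
  3-0-1 → 2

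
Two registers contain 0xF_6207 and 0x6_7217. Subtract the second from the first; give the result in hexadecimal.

0x8EFF0

Subtract column by column in base 16:
  7-7 → 0
  0-1 → F (borrow)
  2-2-1 → F (borrow)
  6-7-1 → E (borrow)
  F-6-1 → 8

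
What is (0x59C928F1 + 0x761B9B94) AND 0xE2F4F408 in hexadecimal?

0xC2E4C400

Add column by column in base 16, right to left:
  1+4 = 5
  F+9 = 8 carry 1
  8+B+1 = 4 carry 1
  2+9+1 = C
  9+B = 4 carry 1
  C+1+1 = E
  9+6 = F
  5+7 = C
Sum = 0xCFE4C485; now AND with 0xE2F4F408:
  C&E=C, F&2=2, E&F=E, 4&4=4, C&F=C, 4&4=4, 8&0=0, 5&8=0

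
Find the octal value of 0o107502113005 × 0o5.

Multiply each base-8 digit by 5, carrying:
  5×5 = 25 → write 1 carry 3
  0×5+3 = 3 → write 3
  0×5 = 0 → write 0
  3×5 = 15 → write 7 carry 1
  1×5+1 = 6 → write 6
  1×5 = 5 → write 5
  2×5 = 10 → write 2 carry 1
  0×5+1 = 1 → write 1
  5×5 = 25 → write 1 carry 3
  7×5+3 = 38 → write 6 carry 4
  0×5+4 = 4 → write 4
  1×5 = 5 → write 5

0o546112567031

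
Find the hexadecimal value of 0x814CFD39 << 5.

0x10299FA720

5 bits is not a whole number of base-16 digits; in binary: 10000001010011001111110100111001 << 5 = 1000000101001100111111010011100100000.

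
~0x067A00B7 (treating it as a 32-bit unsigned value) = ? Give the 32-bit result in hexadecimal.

Each hex digit d becomes F−d:
  0→F, 6→9, 7→8, A→5, 0→F, 0→F, B→4, 7→8

0xF985FF48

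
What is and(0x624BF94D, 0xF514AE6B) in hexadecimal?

0x6000A849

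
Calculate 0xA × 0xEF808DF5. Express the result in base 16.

Multiply each base-16 digit by 10, carrying:
  5×10 = 50 → write 2 carry 3
  F×10+3 = 153 → write 9 carry 9
  D×10+9 = 139 → write B carry 8
  8×10+8 = 88 → write 8 carry 5
  0×10+5 = 5 → write 5
  8×10 = 80 → write 0 carry 5
  F×10+5 = 155 → write B carry 9
  E×10+9 = 149 → write 5 carry 9
  remaining carry: 9

0x95B058B92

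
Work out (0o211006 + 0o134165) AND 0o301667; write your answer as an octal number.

Add column by column in base 8, right to left:
  6+5 = 3 carry 1
  0+6+1 = 7
  0+1 = 1
  1+4 = 5
  1+3 = 4
  2+1 = 3
Sum = 0o345173; now AND with 0o301667:
  3&3=3, 4&0=0, 5&1=1, 1&6=0, 7&6=6, 3&7=3

0o301063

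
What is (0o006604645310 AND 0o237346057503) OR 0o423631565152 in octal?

0o427635565152

0o006604645310 AND 0o237346057503 = 0o006204045100.
Then OR with 0o423631565152.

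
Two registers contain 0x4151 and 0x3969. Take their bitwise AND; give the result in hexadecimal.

AND each hex digit independently (no carries):
  4&3=0, 1&9=1, 5&6=4, 1&9=1

0x0141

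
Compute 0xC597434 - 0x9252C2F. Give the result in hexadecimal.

0x3344805

Subtract column by column in base 16:
  4-F → 5 (borrow)
  3-2-1 → 0
  4-C → 8 (borrow)
  7-2-1 → 4
  9-5 → 4
  5-2 → 3
  C-9 → 3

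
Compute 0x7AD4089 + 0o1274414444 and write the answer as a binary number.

0b10010100111110101100110101101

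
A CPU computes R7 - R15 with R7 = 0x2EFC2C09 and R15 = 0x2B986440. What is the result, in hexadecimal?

0x363C7C9

Subtract column by column in base 16:
  9-0 → 9
  0-4 → C (borrow)
  C-4-1 → 7
  2-6 → C (borrow)
  C-8-1 → 3
  F-9 → 6
  E-B → 3
  2-2 → 0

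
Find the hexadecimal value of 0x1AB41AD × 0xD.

0x15B255C9

Multiply each base-16 digit by 13, carrying:
  D×13 = 169 → write 9 carry 10
  A×13+10 = 140 → write C carry 8
  1×13+8 = 21 → write 5 carry 1
  4×13+1 = 53 → write 5 carry 3
  B×13+3 = 146 → write 2 carry 9
  A×13+9 = 139 → write B carry 8
  1×13+8 = 21 → write 5 carry 1
  remaining carry: 1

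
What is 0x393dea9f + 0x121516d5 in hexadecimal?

Add column by column in base 16, right to left:
  f+5 = 4 carry 1
  9+d+1 = 7 carry 1
  a+6+1 = 1 carry 1
  e+1+1 = 0 carry 1
  d+5+1 = 3 carry 1
  3+1+1 = 5
  9+2 = b
  3+1 = 4

0x4b530174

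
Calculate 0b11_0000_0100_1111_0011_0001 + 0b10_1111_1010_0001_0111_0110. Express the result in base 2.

Add column by column in base 2, right to left:
  1+0 = 1
  0+1 = 1
  0+1 = 1
  0+0 = 0
  1+1 = 0 carry 1
  1+1+1 = 1 carry 1
  0+1+1 = 0 carry 1
  0+0+1 = 1
  1+1 = 0 carry 1
  1+0+1 = 0 carry 1
  1+0+1 = 0 carry 1
  1+0+1 = 0 carry 1
  0+0+1 = 1
  0+1 = 1
  1+0 = 1
  0+1 = 1
  0+1 = 1
  0+1 = 1
  0+1 = 1
  0+1 = 1
  1+0 = 1
  1+1 = 0 carry 1
  final carry 1

0b10111111111000010100111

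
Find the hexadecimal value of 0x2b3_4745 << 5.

5 bits is not a whole number of base-16 digits; in binary: 10101100110100011101000101 << 5 = 1010110011010001110100010100000.

0x5668e8a0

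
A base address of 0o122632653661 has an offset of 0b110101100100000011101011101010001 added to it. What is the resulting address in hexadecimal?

0x442ED2F02

0o122632653661 = 0x2966B57B1 in hexadecimal.
0b110101100100000011101011101010001 = 0x1AC81D751 in hexadecimal.
Add column by column in base 16, right to left:
  1+1 = 2
  B+5 = 0 carry 1
  7+7+1 = F
  5+D = 2 carry 1
  B+1+1 = D
  6+8 = E
  6+C = 2 carry 1
  9+A+1 = 4 carry 1
  2+1+1 = 4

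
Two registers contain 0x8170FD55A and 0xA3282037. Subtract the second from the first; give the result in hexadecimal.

0x773E7B523

Subtract column by column in base 16:
  A-7 → 3
  5-3 → 2
  5-0 → 5
  D-2 → B
  F-8 → 7
  0-2 → E (borrow)
  7-3-1 → 3
  1-A → 7 (borrow)
  8-0-1 → 7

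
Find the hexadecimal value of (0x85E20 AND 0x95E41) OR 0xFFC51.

0x85E20 AND 0x95E41 = 0x85E00.
Then OR with 0xFFC51.

0xFFE51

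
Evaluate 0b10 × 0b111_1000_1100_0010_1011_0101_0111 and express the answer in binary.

0b1111000110000101011010101110

Multiply each base-2 digit by 2, carrying:
  1×2 = 2 → write 0 carry 1
  1×2+1 = 3 → write 1 carry 1
  1×2+1 = 3 → write 1 carry 1
  0×2+1 = 1 → write 1
  1×2 = 2 → write 0 carry 1
  0×2+1 = 1 → write 1
  1×2 = 2 → write 0 carry 1
  0×2+1 = 1 → write 1
  1×2 = 2 → write 0 carry 1
  1×2+1 = 3 → write 1 carry 1
  0×2+1 = 1 → write 1
  1×2 = 2 → write 0 carry 1
  0×2+1 = 1 → write 1
  1×2 = 2 → write 0 carry 1
  0×2+1 = 1 → write 1
  0×2 = 0 → write 0
  0×2 = 0 → write 0
  0×2 = 0 → write 0
  1×2 = 2 → write 0 carry 1
  1×2+1 = 3 → write 1 carry 1
  0×2+1 = 1 → write 1
  0×2 = 0 → write 0
  0×2 = 0 → write 0
  1×2 = 2 → write 0 carry 1
  1×2+1 = 3 → write 1 carry 1
  1×2+1 = 3 → write 1 carry 1
  1×2+1 = 3 → write 1 carry 1
  remaining carry: 1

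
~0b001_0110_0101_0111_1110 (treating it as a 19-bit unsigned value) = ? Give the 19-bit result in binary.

0b1101001101010000001

Invert each bit: 0010110010101111110 → 1101001101010000001.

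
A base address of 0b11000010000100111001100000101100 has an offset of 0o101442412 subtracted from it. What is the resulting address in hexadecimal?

0xC10D5322

0b11000010000100111001100000101100 = 0xC213982C in hexadecimal.
0o101442412 = 0x106450A in hexadecimal.
Subtract column by column in base 16:
  C-A → 2
  2-0 → 2
  8-5 → 3
  9-4 → 5
  3-6 → D (borrow)
  1-0-1 → 0
  2-1 → 1
  C-0 → C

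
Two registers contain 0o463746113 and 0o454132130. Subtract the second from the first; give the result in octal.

Subtract column by column in base 8:
  3-0 → 3
  1-3 → 6 (borrow)
  1-1-1 → 7 (borrow)
  6-2-1 → 3
  4-3 → 1
  7-1 → 6
  3-4 → 7 (borrow)
  6-5-1 → 0
  4-4 → 0

0o7613763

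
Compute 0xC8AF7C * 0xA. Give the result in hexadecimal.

Multiply each base-16 digit by 10, carrying:
  C×10 = 120 → write 8 carry 7
  7×10+7 = 77 → write D carry 4
  F×10+4 = 154 → write A carry 9
  A×10+9 = 109 → write D carry 6
  8×10+6 = 86 → write 6 carry 5
  C×10+5 = 125 → write D carry 7
  remaining carry: 7

0x7D6DAD8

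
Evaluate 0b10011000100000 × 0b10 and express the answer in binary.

Multiply each base-2 digit by 2, carrying:
  0×2 = 0 → write 0
  0×2 = 0 → write 0
  0×2 = 0 → write 0
  0×2 = 0 → write 0
  0×2 = 0 → write 0
  1×2 = 2 → write 0 carry 1
  0×2+1 = 1 → write 1
  0×2 = 0 → write 0
  0×2 = 0 → write 0
  1×2 = 2 → write 0 carry 1
  1×2+1 = 3 → write 1 carry 1
  0×2+1 = 1 → write 1
  0×2 = 0 → write 0
  1×2 = 2 → write 0 carry 1
  remaining carry: 1

0b100110001000000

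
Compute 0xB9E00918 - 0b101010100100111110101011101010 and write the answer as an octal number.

0o21723017056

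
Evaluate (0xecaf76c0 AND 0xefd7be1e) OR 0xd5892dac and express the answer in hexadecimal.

0xfd8f3fac

0xecaf76c0 AND 0xefd7be1e = 0xec873600.
Then OR with 0xd5892dac.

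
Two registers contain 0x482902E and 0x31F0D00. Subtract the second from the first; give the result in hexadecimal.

Subtract column by column in base 16:
  E-0 → E
  2-0 → 2
  0-D → 3 (borrow)
  9-0-1 → 8
  2-F → 3 (borrow)
  8-1-1 → 6
  4-3 → 1

0x163832E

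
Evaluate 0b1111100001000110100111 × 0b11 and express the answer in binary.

Multiply each base-2 digit by 3, carrying:
  1×3 = 3 → write 1 carry 1
  1×3+1 = 4 → write 0 carry 2
  1×3+2 = 5 → write 1 carry 2
  0×3+2 = 2 → write 0 carry 1
  0×3+1 = 1 → write 1
  1×3 = 3 → write 1 carry 1
  0×3+1 = 1 → write 1
  1×3 = 3 → write 1 carry 1
  1×3+1 = 4 → write 0 carry 2
  0×3+2 = 2 → write 0 carry 1
  0×3+1 = 1 → write 1
  0×3 = 0 → write 0
  1×3 = 3 → write 1 carry 1
  0×3+1 = 1 → write 1
  0×3 = 0 → write 0
  0×3 = 0 → write 0
  0×3 = 0 → write 0
  1×3 = 3 → write 1 carry 1
  1×3+1 = 4 → write 0 carry 2
  1×3+2 = 5 → write 1 carry 2
  1×3+2 = 5 → write 1 carry 2
  1×3+2 = 5 → write 1 carry 2
  remaining carry: 10

0b101110100011010011110101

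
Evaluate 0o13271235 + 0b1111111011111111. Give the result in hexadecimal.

0x2e719c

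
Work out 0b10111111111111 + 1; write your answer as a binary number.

The trailing 12 digits are 1 (max in base 2), so adding 1 cascades: they roll to 0 and the next digit up increments.

0b11000000000000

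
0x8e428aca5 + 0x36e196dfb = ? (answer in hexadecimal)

Add column by column in base 16, right to left:
  5+b = 0 carry 1
  a+f+1 = a carry 1
  c+d+1 = a carry 1
  a+6+1 = 1 carry 1
  8+9+1 = 2 carry 1
  2+1+1 = 4
  4+e = 2 carry 1
  e+6+1 = 5 carry 1
  8+3+1 = c

0xc52421aa0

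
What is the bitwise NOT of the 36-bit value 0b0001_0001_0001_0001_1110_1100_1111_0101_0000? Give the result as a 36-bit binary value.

0b111011101110111000010011000010101111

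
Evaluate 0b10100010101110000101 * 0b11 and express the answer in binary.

0b111101000001010001111

Multiply each base-2 digit by 3, carrying:
  1×3 = 3 → write 1 carry 1
  0×3+1 = 1 → write 1
  1×3 = 3 → write 1 carry 1
  0×3+1 = 1 → write 1
  0×3 = 0 → write 0
  0×3 = 0 → write 0
  0×3 = 0 → write 0
  1×3 = 3 → write 1 carry 1
  1×3+1 = 4 → write 0 carry 2
  1×3+2 = 5 → write 1 carry 2
  0×3+2 = 2 → write 0 carry 1
  1×3+1 = 4 → write 0 carry 2
  0×3+2 = 2 → write 0 carry 1
  1×3+1 = 4 → write 0 carry 2
  0×3+2 = 2 → write 0 carry 1
  0×3+1 = 1 → write 1
  0×3 = 0 → write 0
  1×3 = 3 → write 1 carry 1
  0×3+1 = 1 → write 1
  1×3 = 3 → write 1 carry 1
  remaining carry: 1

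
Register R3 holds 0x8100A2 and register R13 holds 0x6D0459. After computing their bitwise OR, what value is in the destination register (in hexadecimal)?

OR each hex digit independently (no carries):
  8|6=E, 1|D=D, 0|0=0, 0|4=4, A|5=F, 2|9=B

0xED04FB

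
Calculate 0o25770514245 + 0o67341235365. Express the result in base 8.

Add column by column in base 8, right to left:
  5+5 = 2 carry 1
  4+6+1 = 3 carry 1
  2+3+1 = 6
  4+5 = 1 carry 1
  1+3+1 = 5
  5+2 = 7
  0+1 = 1
  7+4 = 3 carry 1
  7+3+1 = 3 carry 1
  5+7+1 = 5 carry 1
  2+6+1 = 1 carry 1
  final carry 1

0o115331751632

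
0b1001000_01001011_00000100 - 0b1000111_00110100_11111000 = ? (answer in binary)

0b10001011000001100

Subtract column by column in base 2:
  0-0 → 0
  0-0 → 0
  1-0 → 1
  0-1 → 1 (borrow)
  0-1-1 → 0 (borrow)
  0-1-1 → 0 (borrow)
  0-1-1 → 0 (borrow)
  0-1-1 → 0 (borrow)
  1-0-1 → 0
  1-0 → 1
  0-1 → 1 (borrow)
  1-0-1 → 0
  0-1 → 1 (borrow)
  0-1-1 → 0 (borrow)
  1-0-1 → 0
  0-0 → 0
  0-1 → 1 (borrow)
  0-1-1 → 0 (borrow)
  0-1-1 → 0 (borrow)
  1-0-1 → 0
  0-0 → 0
  0-0 → 0
  1-1 → 0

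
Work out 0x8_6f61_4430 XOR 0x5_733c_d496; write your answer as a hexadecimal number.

XOR each hex digit independently (no carries):
  8^5=d, 6^7=1, f^3=c, 6^3=5, 1^c=d, 4^d=9, 4^4=0, 3^9=a, 0^6=6

0xd1c5d90a6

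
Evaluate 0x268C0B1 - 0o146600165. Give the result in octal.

0o63340074

0x268C0B1 = 0o232140261 in octal.
Subtract column by column in base 8:
  1-5 → 4 (borrow)
  6-6-1 → 7 (borrow)
  2-1-1 → 0
  0-0 → 0
  4-0 → 4
  1-6 → 3 (borrow)
  2-6-1 → 3 (borrow)
  3-4-1 → 6 (borrow)
  2-1-1 → 0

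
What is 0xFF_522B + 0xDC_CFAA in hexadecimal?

0x1DC21D5

Add column by column in base 16, right to left:
  B+A = 5 carry 1
  2+A+1 = D
  2+F = 1 carry 1
  5+C+1 = 2 carry 1
  F+C+1 = C carry 1
  F+D+1 = D carry 1
  final carry 1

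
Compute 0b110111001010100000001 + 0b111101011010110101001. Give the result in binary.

0b1110100100101010101010

Add column by column in base 2, right to left:
  1+1 = 0 carry 1
  0+0+1 = 1
  0+0 = 0
  0+1 = 1
  0+0 = 0
  0+1 = 1
  0+0 = 0
  0+1 = 1
  1+1 = 0 carry 1
  0+0+1 = 1
  1+1 = 0 carry 1
  0+0+1 = 1
  1+1 = 0 carry 1
  0+1+1 = 0 carry 1
  0+0+1 = 1
  1+1 = 0 carry 1
  1+0+1 = 0 carry 1
  1+1+1 = 1 carry 1
  0+1+1 = 0 carry 1
  1+1+1 = 1 carry 1
  1+1+1 = 1 carry 1
  final carry 1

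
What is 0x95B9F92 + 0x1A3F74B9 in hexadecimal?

Add column by column in base 16, right to left:
  2+9 = B
  9+B = 4 carry 1
  F+4+1 = 4 carry 1
  9+7+1 = 1 carry 1
  B+F+1 = B carry 1
  5+3+1 = 9
  9+A = 3 carry 1
  0+1+1 = 2

0x239B144B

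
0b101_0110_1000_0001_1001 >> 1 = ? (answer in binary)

0b101011010000001100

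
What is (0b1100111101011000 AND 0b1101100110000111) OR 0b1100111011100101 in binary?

0b1100111111100101

0b1100111101011000 AND 0b1101100110000111 = 0b1100100100000000.
Then OR with 0b1100111011100101.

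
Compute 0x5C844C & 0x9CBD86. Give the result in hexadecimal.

AND each hex digit independently (no carries):
  5&9=1, C&C=C, 8&B=8, 4&D=4, 4&8=0, C&6=4

0x1C8404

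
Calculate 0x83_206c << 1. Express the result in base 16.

0x10640d8

1 bits is not a whole number of base-16 digits; in binary: 100000110010000001101100 << 1 = 1000001100100000011011000.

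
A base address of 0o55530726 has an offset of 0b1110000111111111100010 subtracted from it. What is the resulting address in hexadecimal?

0o55530726 = 0xB6B1D6 in hexadecimal.
0b1110000111111111100010 = 0x387FE2 in hexadecimal.
Subtract column by column in base 16:
  6-2 → 4
  D-E → F (borrow)
  1-F-1 → 1 (borrow)
  B-7-1 → 3
  6-8 → E (borrow)
  B-3-1 → 7

0x7E31F4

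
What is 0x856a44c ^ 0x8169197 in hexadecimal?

0x04035db

XOR each hex digit independently (no carries):
  8^8=0, 5^1=4, 6^6=0, a^9=3, 4^1=5, 4^9=d, c^7=b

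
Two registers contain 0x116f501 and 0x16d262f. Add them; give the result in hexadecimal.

0x2841b30

Add column by column in base 16, right to left:
  1+f = 0 carry 1
  0+2+1 = 3
  5+6 = b
  f+2 = 1 carry 1
  6+d+1 = 4 carry 1
  1+6+1 = 8
  1+1 = 2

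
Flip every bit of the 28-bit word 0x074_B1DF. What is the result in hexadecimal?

0xF8B4E20

Each hex digit d becomes F−d:
  0→F, 7→8, 4→B, B→4, 1→E, D→2, F→0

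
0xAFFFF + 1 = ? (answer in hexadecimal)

0xB0000

The trailing 4 digits are F (max in base 16), so adding 1 cascades: they roll to 0 and the next digit up increments.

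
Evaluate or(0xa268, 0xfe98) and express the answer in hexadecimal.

OR each hex digit independently (no carries):
  a|f=f, 2|e=e, 6|9=f, 8|8=8

0xfef8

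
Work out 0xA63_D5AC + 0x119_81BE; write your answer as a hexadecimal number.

0xB7D576A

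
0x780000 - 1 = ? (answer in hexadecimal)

The trailing 4 digits are 0, so subtracting 1 borrows through: they become F and the next digit up decrements.

0x77ffff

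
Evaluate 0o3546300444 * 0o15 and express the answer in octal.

Multiply each base-8 digit by 13, carrying:
  4×13 = 52 → write 4 carry 6
  4×13+6 = 58 → write 2 carry 7
  4×13+7 = 59 → write 3 carry 7
  0×13+7 = 7 → write 7
  0×13 = 0 → write 0
  3×13 = 39 → write 7 carry 4
  6×13+4 = 82 → write 2 carry 10
  4×13+10 = 62 → write 6 carry 7
  5×13+7 = 72 → write 0 carry 9
  3×13+9 = 48 → write 0 carry 6
  remaining carry: 6

0o60062707324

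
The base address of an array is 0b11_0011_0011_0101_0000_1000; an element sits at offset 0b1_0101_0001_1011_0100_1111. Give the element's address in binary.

Add column by column in base 2, right to left:
  0+1 = 1
  0+1 = 1
  0+1 = 1
  1+1 = 0 carry 1
  0+0+1 = 1
  0+0 = 0
  0+1 = 1
  0+0 = 0
  1+1 = 0 carry 1
  0+1+1 = 0 carry 1
  1+0+1 = 0 carry 1
  0+1+1 = 0 carry 1
  1+1+1 = 1 carry 1
  1+0+1 = 0 carry 1
  0+0+1 = 1
  0+0 = 0
  1+1 = 0 carry 1
  1+0+1 = 0 carry 1
  0+1+1 = 0 carry 1
  0+0+1 = 1
  1+1 = 0 carry 1
  1+0+1 = 0 carry 1
  final carry 1

0b10010000101000001010111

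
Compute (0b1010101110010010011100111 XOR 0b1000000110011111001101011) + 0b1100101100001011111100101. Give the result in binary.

First 0b1010101110010010011100111 XOR 0b1000000110011111001101011 = 0b0010101000001101010001100.
Add column by column in base 2, right to left:
  0+1 = 1
  0+0 = 0
  1+1 = 0 carry 1
  1+0+1 = 0 carry 1
  0+0+1 = 1
  0+1 = 1
  0+1 = 1
  1+1 = 0 carry 1
  0+1+1 = 0 carry 1
  1+1+1 = 1 carry 1
  0+1+1 = 0 carry 1
  1+0+1 = 0 carry 1
  1+1+1 = 1 carry 1
  0+0+1 = 1
  0+0 = 0
  0+0 = 0
  0+0 = 0
  0+1 = 1
  1+1 = 0 carry 1
  0+0+1 = 1
  1+1 = 0 carry 1
  0+0+1 = 1
  1+0 = 1
  0+1 = 1
  0+1 = 1

0b1111010100011001001110001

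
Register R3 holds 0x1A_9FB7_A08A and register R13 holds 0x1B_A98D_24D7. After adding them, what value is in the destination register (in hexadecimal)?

0x364944C561

Add column by column in base 16, right to left:
  A+7 = 1 carry 1
  8+D+1 = 6 carry 1
  0+4+1 = 5
  A+2 = C
  7+D = 4 carry 1
  B+8+1 = 4 carry 1
  F+9+1 = 9 carry 1
  9+A+1 = 4 carry 1
  A+B+1 = 6 carry 1
  1+1+1 = 3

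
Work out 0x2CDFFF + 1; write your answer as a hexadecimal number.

The trailing 3 digits are F (max in base 16), so adding 1 cascades: they roll to 0 and the next digit up increments.

0x2CE000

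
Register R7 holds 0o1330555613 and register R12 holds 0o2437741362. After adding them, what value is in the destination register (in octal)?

0o3770517175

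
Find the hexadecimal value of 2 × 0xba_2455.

0x17448aa

Multiply each base-16 digit by 2, carrying:
  5×2 = 10 → write a
  5×2 = 10 → write a
  4×2 = 8 → write 8
  2×2 = 4 → write 4
  a×2 = 20 → write 4 carry 1
  b×2+1 = 23 → write 7 carry 1
  remaining carry: 1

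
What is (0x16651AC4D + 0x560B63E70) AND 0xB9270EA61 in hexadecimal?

Add column by column in base 16, right to left:
  D+0 = D
  4+7 = B
  C+E = A carry 1
  A+3+1 = E
  1+6 = 7
  5+B = 0 carry 1
  6+0+1 = 7
  6+6 = C
  1+5 = 6
Sum = 0x6C707EABD; now AND with 0xB9270EA61:
  6&B=2, C&9=8, 7&2=2, 0&7=0, 7&0=0, E&E=E, A&A=A, B&6=2, D&1=1

0x28200EA21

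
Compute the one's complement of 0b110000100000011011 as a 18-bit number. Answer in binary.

0b001111011111100100

Invert each bit: 110000100000011011 → 001111011111100100.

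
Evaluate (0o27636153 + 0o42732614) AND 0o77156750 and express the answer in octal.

0o72150740

Add column by column in base 8, right to left:
  3+4 = 7
  5+1 = 6
  1+6 = 7
  6+2 = 0 carry 1
  3+3+1 = 7
  6+7 = 5 carry 1
  7+2+1 = 2 carry 1
  2+4+1 = 7
Sum = 0o72570767; now AND with 0o77156750:
  7&7=7, 2&7=2, 5&1=1, 7&5=5, 0&6=0, 7&7=7, 6&5=4, 7&0=0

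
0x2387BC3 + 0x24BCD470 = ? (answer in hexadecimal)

0x26F55033

Add column by column in base 16, right to left:
  3+0 = 3
  C+7 = 3 carry 1
  B+4+1 = 0 carry 1
  7+D+1 = 5 carry 1
  8+C+1 = 5 carry 1
  3+B+1 = F
  2+4 = 6
  0+2 = 2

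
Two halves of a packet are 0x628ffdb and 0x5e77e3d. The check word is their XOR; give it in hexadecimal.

XOR each hex digit independently (no carries):
  6^5=3, 2^e=c, 8^7=f, f^7=8, f^e=1, d^3=e, b^d=6

0x3cf81e6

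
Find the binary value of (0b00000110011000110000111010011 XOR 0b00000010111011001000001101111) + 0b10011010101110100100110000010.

0b10011111010010011101100111110

First 0b00000110011000110000111010011 XOR 0b00000010111011001000001101111 = 0b00000100100011111000110111100.
Add column by column in base 2, right to left:
  0+0 = 0
  0+1 = 1
  1+0 = 1
  1+0 = 1
  1+0 = 1
  1+0 = 1
  0+0 = 0
  1+1 = 0 carry 1
  1+1+1 = 1 carry 1
  0+0+1 = 1
  0+0 = 0
  0+1 = 1
  1+0 = 1
  1+0 = 1
  1+1 = 0 carry 1
  1+0+1 = 0 carry 1
  1+1+1 = 1 carry 1
  0+1+1 = 0 carry 1
  0+1+1 = 0 carry 1
  0+0+1 = 1
  1+1 = 0 carry 1
  0+0+1 = 1
  0+1 = 1
  1+0 = 1
  0+1 = 1
  0+1 = 1
  0+0 = 0
  0+0 = 0
  0+1 = 1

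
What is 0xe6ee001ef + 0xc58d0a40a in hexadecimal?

Add column by column in base 16, right to left:
  f+a = 9 carry 1
  e+0+1 = f
  1+4 = 5
  0+a = a
  0+0 = 0
  e+d = b carry 1
  e+8+1 = 7 carry 1
  6+5+1 = c
  e+c = a carry 1
  final carry 1

0x1ac7b0a5f9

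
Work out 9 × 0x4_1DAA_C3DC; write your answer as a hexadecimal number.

Multiply each base-16 digit by 9, carrying:
  C×9 = 108 → write C carry 6
  D×9+6 = 123 → write B carry 7
  3×9+7 = 34 → write 2 carry 2
  C×9+2 = 110 → write E carry 6
  A×9+6 = 96 → write 0 carry 6
  A×9+6 = 96 → write 0 carry 6
  D×9+6 = 123 → write B carry 7
  1×9+7 = 16 → write 0 carry 1
  4×9+1 = 37 → write 5 carry 2
  remaining carry: 2

0x250B00E2BC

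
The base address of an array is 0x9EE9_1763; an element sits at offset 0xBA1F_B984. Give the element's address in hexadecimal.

0x15908D0E7

Add column by column in base 16, right to left:
  3+4 = 7
  6+8 = E
  7+9 = 0 carry 1
  1+B+1 = D
  9+F = 8 carry 1
  E+1+1 = 0 carry 1
  E+A+1 = 9 carry 1
  9+B+1 = 5 carry 1
  final carry 1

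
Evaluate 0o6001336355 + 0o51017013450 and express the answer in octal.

0o57020352025

Add column by column in base 8, right to left:
  5+0 = 5
  5+5 = 2 carry 1
  3+4+1 = 0 carry 1
  6+3+1 = 2 carry 1
  3+1+1 = 5
  3+0 = 3
  1+7 = 0 carry 1
  0+1+1 = 2
  0+0 = 0
  6+1 = 7
  0+5 = 5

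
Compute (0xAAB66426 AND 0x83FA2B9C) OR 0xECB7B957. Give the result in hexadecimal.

0xAAB66426 AND 0x83FA2B9C = 0x82B22004.
Then OR with 0xECB7B957.

0xEEB7B957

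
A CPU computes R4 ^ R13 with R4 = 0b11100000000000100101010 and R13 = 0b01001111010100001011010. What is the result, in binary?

0b10101111010100101110000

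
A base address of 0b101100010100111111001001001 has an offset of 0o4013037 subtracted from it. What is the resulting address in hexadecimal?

0x57A682A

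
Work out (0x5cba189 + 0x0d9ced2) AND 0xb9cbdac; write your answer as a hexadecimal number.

Add column by column in base 16, right to left:
  9+2 = b
  8+d = 5 carry 1
  1+e+1 = 0 carry 1
  a+c+1 = 7 carry 1
  b+9+1 = 5 carry 1
  c+d+1 = a carry 1
  5+0+1 = 6
Sum = 0x6a5705b; now AND with 0xb9cbdac:
  6&b=2, a&9=8, 5&c=4, 7&b=3, 0&d=0, 5&a=0, b&c=8

0x2843008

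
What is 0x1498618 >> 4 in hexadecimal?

0x149861

Shifting right by 4 bits = 1 hex digit: drop the last 1.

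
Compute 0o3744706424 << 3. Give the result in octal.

0o37447064240

Shifting left by 3 bits = 1 oct digit: append 1 zero.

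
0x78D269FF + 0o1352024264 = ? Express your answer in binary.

0x78D269FF = 0b1111000110100100110100111111111 in binary.
0o1352024264 = 0b1011101010000010100010110100 in binary.
Add column by column in base 2, right to left:
  1+0 = 1
  1+0 = 1
  1+1 = 0 carry 1
  1+0+1 = 0 carry 1
  1+1+1 = 1 carry 1
  1+1+1 = 1 carry 1
  1+0+1 = 0 carry 1
  1+1+1 = 1 carry 1
  1+0+1 = 0 carry 1
  0+0+1 = 1
  0+0 = 0
  1+1 = 0 carry 1
  0+0+1 = 1
  1+1 = 0 carry 1
  1+0+1 = 0 carry 1
  0+0+1 = 1
  0+0 = 0
  1+0 = 1
  0+0 = 0
  0+1 = 1
  1+0 = 1
  0+1 = 1
  1+0 = 1
  1+1 = 0 carry 1
  0+1+1 = 0 carry 1
  0+1+1 = 0 carry 1
  0+0+1 = 1
  1+1 = 0 carry 1
  1+0+1 = 0 carry 1
  1+0+1 = 0 carry 1
  1+0+1 = 0 carry 1
  final carry 1

0b10000100011110101001001010110011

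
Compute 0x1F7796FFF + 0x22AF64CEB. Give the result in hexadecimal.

0x4226FBCEA

Add column by column in base 16, right to left:
  F+B = A carry 1
  F+E+1 = E carry 1
  F+C+1 = C carry 1
  6+4+1 = B
  9+6 = F
  7+F = 6 carry 1
  7+A+1 = 2 carry 1
  F+2+1 = 2 carry 1
  1+2+1 = 4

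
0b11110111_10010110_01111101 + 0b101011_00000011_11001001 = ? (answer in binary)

0b1001000101001101001000110

Add column by column in base 2, right to left:
  1+1 = 0 carry 1
  0+0+1 = 1
  1+0 = 1
  1+1 = 0 carry 1
  1+0+1 = 0 carry 1
  1+0+1 = 0 carry 1
  1+1+1 = 1 carry 1
  0+1+1 = 0 carry 1
  0+1+1 = 0 carry 1
  1+1+1 = 1 carry 1
  1+0+1 = 0 carry 1
  0+0+1 = 1
  1+0 = 1
  0+0 = 0
  0+0 = 0
  1+0 = 1
  1+1 = 0 carry 1
  1+1+1 = 1 carry 1
  1+0+1 = 0 carry 1
  0+1+1 = 0 carry 1
  1+0+1 = 0 carry 1
  1+1+1 = 1 carry 1
  1+0+1 = 0 carry 1
  1+0+1 = 0 carry 1
  final carry 1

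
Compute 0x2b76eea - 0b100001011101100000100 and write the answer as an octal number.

0o251531746

0x2b76eea = 0o255667352 in octal.
0b100001011101100000100 = 0o4135404 in octal.
Subtract column by column in base 8:
  2-4 → 6 (borrow)
  5-0-1 → 4
  3-4 → 7 (borrow)
  7-5-1 → 1
  6-3 → 3
  6-1 → 5
  5-4 → 1
  5-0 → 5
  2-0 → 2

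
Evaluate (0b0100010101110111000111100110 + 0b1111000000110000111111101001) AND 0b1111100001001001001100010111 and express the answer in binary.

0b11000000001000000100000111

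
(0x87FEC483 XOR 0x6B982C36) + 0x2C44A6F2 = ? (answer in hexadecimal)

First 0x87FEC483 XOR 0x6B982C36 = 0xEC66E8B5.
Add column by column in base 16, right to left:
  5+2 = 7
  B+F = A carry 1
  8+6+1 = F
  E+A = 8 carry 1
  6+4+1 = B
  6+4 = A
  C+C = 8 carry 1
  E+2+1 = 1 carry 1
  final carry 1

0x118AB8FA7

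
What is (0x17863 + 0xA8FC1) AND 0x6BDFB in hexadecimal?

0x40820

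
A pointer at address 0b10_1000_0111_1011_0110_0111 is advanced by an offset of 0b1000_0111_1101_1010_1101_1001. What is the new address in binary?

Add column by column in base 2, right to left:
  1+1 = 0 carry 1
  1+0+1 = 0 carry 1
  1+0+1 = 0 carry 1
  0+1+1 = 0 carry 1
  0+1+1 = 0 carry 1
  1+0+1 = 0 carry 1
  1+1+1 = 1 carry 1
  0+1+1 = 0 carry 1
  1+0+1 = 0 carry 1
  1+1+1 = 1 carry 1
  0+0+1 = 1
  1+1 = 0 carry 1
  1+1+1 = 1 carry 1
  1+0+1 = 0 carry 1
  1+1+1 = 1 carry 1
  0+1+1 = 0 carry 1
  0+1+1 = 0 carry 1
  0+1+1 = 0 carry 1
  0+1+1 = 0 carry 1
  1+0+1 = 0 carry 1
  0+0+1 = 1
  1+0 = 1
  0+0 = 0
  0+1 = 1

0b101100000101011001000000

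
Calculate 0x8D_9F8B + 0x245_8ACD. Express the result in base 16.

Add column by column in base 16, right to left:
  B+D = 8 carry 1
  8+C+1 = 5 carry 1
  F+A+1 = A carry 1
  9+8+1 = 2 carry 1
  D+5+1 = 3 carry 1
  8+4+1 = D
  0+2 = 2

0x2D32A58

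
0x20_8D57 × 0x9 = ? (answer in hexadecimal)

0x124F80F

Multiply each base-16 digit by 9, carrying:
  7×9 = 63 → write F carry 3
  5×9+3 = 48 → write 0 carry 3
  D×9+3 = 120 → write 8 carry 7
  8×9+7 = 79 → write F carry 4
  0×9+4 = 4 → write 4
  2×9 = 18 → write 2 carry 1
  remaining carry: 1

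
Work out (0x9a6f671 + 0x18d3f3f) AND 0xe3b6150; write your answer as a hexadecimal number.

0xa302110

Add column by column in base 16, right to left:
  1+f = 0 carry 1
  7+3+1 = b
  6+f = 5 carry 1
  f+3+1 = 3 carry 1
  6+d+1 = 4 carry 1
  a+8+1 = 3 carry 1
  9+1+1 = b
Sum = 0xb3435b0; now AND with 0xe3b6150:
  b&e=a, 3&3=3, 4&b=0, 3&6=2, 5&1=1, b&5=1, 0&0=0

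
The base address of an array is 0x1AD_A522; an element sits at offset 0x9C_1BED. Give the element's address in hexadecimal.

0x249C10F

Add column by column in base 16, right to left:
  2+D = F
  2+E = 0 carry 1
  5+B+1 = 1 carry 1
  A+1+1 = C
  D+C = 9 carry 1
  A+9+1 = 4 carry 1
  1+0+1 = 2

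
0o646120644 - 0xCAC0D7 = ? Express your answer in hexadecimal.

0x5CDE0CD

0o646120644 = 0x698A1A4 in hexadecimal.
Subtract column by column in base 16:
  4-7 → D (borrow)
  A-D-1 → C (borrow)
  1-0-1 → 0
  A-C → E (borrow)
  8-A-1 → D (borrow)
  9-C-1 → C (borrow)
  6-0-1 → 5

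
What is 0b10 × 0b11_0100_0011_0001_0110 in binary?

Multiply each base-2 digit by 2, carrying:
  0×2 = 0 → write 0
  1×2 = 2 → write 0 carry 1
  1×2+1 = 3 → write 1 carry 1
  0×2+1 = 1 → write 1
  1×2 = 2 → write 0 carry 1
  0×2+1 = 1 → write 1
  0×2 = 0 → write 0
  0×2 = 0 → write 0
  1×2 = 2 → write 0 carry 1
  1×2+1 = 3 → write 1 carry 1
  0×2+1 = 1 → write 1
  0×2 = 0 → write 0
  0×2 = 0 → write 0
  0×2 = 0 → write 0
  1×2 = 2 → write 0 carry 1
  0×2+1 = 1 → write 1
  1×2 = 2 → write 0 carry 1
  1×2+1 = 3 → write 1 carry 1
  remaining carry: 1

0b1101000011000101100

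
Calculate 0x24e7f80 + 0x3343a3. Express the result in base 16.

0x281c323

Add column by column in base 16, right to left:
  0+3 = 3
  8+a = 2 carry 1
  f+3+1 = 3 carry 1
  7+4+1 = c
  e+3 = 1 carry 1
  4+3+1 = 8
  2+0 = 2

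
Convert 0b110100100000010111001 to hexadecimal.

0x1a40b9

Group the bits into nibbles: 0001 1010 0100 0000 1011 1001 → 1a40b9.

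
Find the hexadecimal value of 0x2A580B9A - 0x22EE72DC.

0x76998BE

Subtract column by column in base 16:
  A-C → E (borrow)
  9-D-1 → B (borrow)
  B-2-1 → 8
  0-7 → 9 (borrow)
  8-E-1 → 9 (borrow)
  5-E-1 → 6 (borrow)
  A-2-1 → 7
  2-2 → 0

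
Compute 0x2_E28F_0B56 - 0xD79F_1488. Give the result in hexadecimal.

0x20AEFF6CE

Subtract column by column in base 16:
  6-8 → E (borrow)
  5-8-1 → C (borrow)
  B-4-1 → 6
  0-1 → F (borrow)
  F-F-1 → F (borrow)
  8-9-1 → E (borrow)
  2-7-1 → A (borrow)
  E-D-1 → 0
  2-0 → 2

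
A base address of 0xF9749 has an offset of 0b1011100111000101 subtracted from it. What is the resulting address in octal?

0o3556604

0xF9749 = 0o3713511 in octal.
0b1011100111000101 = 0o134705 in octal.
Subtract column by column in base 8:
  1-5 → 4 (borrow)
  1-0-1 → 0
  5-7 → 6 (borrow)
  3-4-1 → 6 (borrow)
  1-3-1 → 5 (borrow)
  7-1-1 → 5
  3-0 → 3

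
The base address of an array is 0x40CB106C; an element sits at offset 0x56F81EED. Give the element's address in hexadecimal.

0x97C32F59

Add column by column in base 16, right to left:
  C+D = 9 carry 1
  6+E+1 = 5 carry 1
  0+E+1 = F
  1+1 = 2
  B+8 = 3 carry 1
  C+F+1 = C carry 1
  0+6+1 = 7
  4+5 = 9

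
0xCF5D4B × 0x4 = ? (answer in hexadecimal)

0x33D752C

Multiply each base-16 digit by 4, carrying:
  B×4 = 44 → write C carry 2
  4×4+2 = 18 → write 2 carry 1
  D×4+1 = 53 → write 5 carry 3
  5×4+3 = 23 → write 7 carry 1
  F×4+1 = 61 → write D carry 3
  C×4+3 = 51 → write 3 carry 3
  remaining carry: 3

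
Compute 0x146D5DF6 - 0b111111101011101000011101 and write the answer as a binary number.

0b10011011011101010001111011001

0x146D5DF6 = 0b10100011011010101110111110110 in binary.
Subtract column by column in base 2:
  0-1 → 1 (borrow)
  1-0-1 → 0
  1-1 → 0
  0-1 → 1 (borrow)
  1-1-1 → 1 (borrow)
  1-0-1 → 0
  1-0 → 1
  1-0 → 1
  1-0 → 1
  0-1 → 1 (borrow)
  1-0-1 → 0
  1-1 → 0
  1-1 → 0
  0-1 → 1 (borrow)
  1-0-1 → 0
  0-1 → 1 (borrow)
  1-0-1 → 0
  0-1 → 1 (borrow)
  1-1-1 → 1 (borrow)
  1-1-1 → 1 (borrow)
  0-1-1 → 0 (borrow)
  1-1-1 → 1 (borrow)
  1-1-1 → 1 (borrow)
  0-1-1 → 0 (borrow)
  0-0-1 → 1 (borrow)
  0-0-1 → 1 (borrow)
  1-0-1 → 0
  0-0 → 0
  1-0 → 1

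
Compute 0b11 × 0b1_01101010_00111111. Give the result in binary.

0b1000011111010111101

Multiply each base-2 digit by 3, carrying:
  1×3 = 3 → write 1 carry 1
  1×3+1 = 4 → write 0 carry 2
  1×3+2 = 5 → write 1 carry 2
  1×3+2 = 5 → write 1 carry 2
  1×3+2 = 5 → write 1 carry 2
  1×3+2 = 5 → write 1 carry 2
  0×3+2 = 2 → write 0 carry 1
  0×3+1 = 1 → write 1
  0×3 = 0 → write 0
  1×3 = 3 → write 1 carry 1
  0×3+1 = 1 → write 1
  1×3 = 3 → write 1 carry 1
  0×3+1 = 1 → write 1
  1×3 = 3 → write 1 carry 1
  1×3+1 = 4 → write 0 carry 2
  0×3+2 = 2 → write 0 carry 1
  1×3+1 = 4 → write 0 carry 2
  remaining carry: 10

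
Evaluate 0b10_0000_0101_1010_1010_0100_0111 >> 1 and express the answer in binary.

0b1000000101101010100100011

Right shift by 1: drop the 1 least-significant bit.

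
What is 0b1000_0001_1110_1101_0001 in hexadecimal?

0x81ed1

Group the bits into nibbles: 1000 0001 1110 1101 0001 → 81ed1.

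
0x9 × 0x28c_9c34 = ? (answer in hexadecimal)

Multiply each base-16 digit by 9, carrying:
  4×9 = 36 → write 4 carry 2
  3×9+2 = 29 → write d carry 1
  c×9+1 = 109 → write d carry 6
  9×9+6 = 87 → write 7 carry 5
  c×9+5 = 113 → write 1 carry 7
  8×9+7 = 79 → write f carry 4
  2×9+4 = 22 → write 6 carry 1
  remaining carry: 1

0x16f17dd4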